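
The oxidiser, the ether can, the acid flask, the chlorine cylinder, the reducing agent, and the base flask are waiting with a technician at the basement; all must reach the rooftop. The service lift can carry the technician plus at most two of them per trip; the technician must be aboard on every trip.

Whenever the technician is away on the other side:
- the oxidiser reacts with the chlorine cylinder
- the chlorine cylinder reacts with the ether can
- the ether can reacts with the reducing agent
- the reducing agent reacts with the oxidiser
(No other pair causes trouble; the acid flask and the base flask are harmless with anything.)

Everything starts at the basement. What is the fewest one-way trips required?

5

Counting alone: the technician can take at most 2 across per trip to the rooftop, so moving all 6 needs at least 3 loaded trips out, with a return between consecutive ones — at least 5 crossings.
The plan below uses exactly 5 crossings, so it is optimal:
1. Technician goes to the rooftop with the ether can and the oxidiser.  [the basement: the acid flask, the base flask, the chlorine cylinder, the reducing agent | the rooftop: the ether can, the oxidiser]
2. Technician goes back to the basement alone.  [the basement: the acid flask, the base flask, the chlorine cylinder, the reducing agent | the rooftop: the ether can, the oxidiser]
3. Technician goes to the rooftop with the acid flask and the base flask.  [the basement: the chlorine cylinder, the reducing agent | the rooftop: the acid flask, the base flask, the ether can, the oxidiser]
4. Technician goes back to the basement alone.  [the basement: the chlorine cylinder, the reducing agent | the rooftop: the acid flask, the base flask, the ether can, the oxidiser]
5. Technician goes to the rooftop with the chlorine cylinder and the reducing agent.  [the basement: — | the rooftop: the acid flask, the base flask, the chlorine cylinder, the ether can, the oxidiser, the reducing agent]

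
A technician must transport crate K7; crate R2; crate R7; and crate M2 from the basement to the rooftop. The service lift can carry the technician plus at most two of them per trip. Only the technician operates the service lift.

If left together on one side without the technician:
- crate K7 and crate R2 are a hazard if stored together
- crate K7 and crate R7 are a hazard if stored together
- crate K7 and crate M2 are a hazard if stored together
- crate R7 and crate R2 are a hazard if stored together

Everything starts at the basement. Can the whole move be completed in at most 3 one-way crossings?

No

Counting alone: the technician can take at most 2 across per trip to the rooftop, so moving all 4 needs at least 2 loaded trips out, with a return between consecutive ones — at least 3 crossings.
The safety rule pushes this higher. Following every safe sequence of crossings, the most of the 4 that can be at the rooftop as the service lift arrives there on crossing 3 is 3 — never all 4.
So the move cannot be finished within 3 crossings. (The shortest complete plan takes 5:)
1. Technician goes to the rooftop with crate K7 and crate R2.  [the basement: crate M2, crate R7 | the rooftop: crate K7, crate R2]
2. Technician goes back to the basement with crate K7.  [the basement: crate K7, crate M2, crate R7 | the rooftop: crate R2]
3. Technician goes to the rooftop with crate K7 and crate M2.  [the basement: crate R7 | the rooftop: crate K7, crate M2, crate R2]
4. Technician goes back to the basement with crate K7.  [the basement: crate K7, crate R7 | the rooftop: crate M2, crate R2]
5. Technician goes to the rooftop with crate K7 and crate R7.  [the basement: — | the rooftop: crate K7, crate M2, crate R2, crate R7]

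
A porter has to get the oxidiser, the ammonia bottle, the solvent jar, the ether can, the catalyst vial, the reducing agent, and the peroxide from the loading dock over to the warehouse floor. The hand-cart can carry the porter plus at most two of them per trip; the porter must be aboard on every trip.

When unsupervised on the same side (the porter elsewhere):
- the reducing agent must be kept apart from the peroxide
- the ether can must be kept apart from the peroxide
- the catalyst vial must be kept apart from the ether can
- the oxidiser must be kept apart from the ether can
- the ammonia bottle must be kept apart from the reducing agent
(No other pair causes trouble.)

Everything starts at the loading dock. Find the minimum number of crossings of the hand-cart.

Counting alone: the porter can take at most 2 across per trip to the warehouse floor, so moving all 7 needs at least 4 loaded trips out, with a return between consecutive ones — at least 7 crossings.
The safety rule pushes this higher. Following every safe sequence of crossings, the most of the 7 that can be at the warehouse floor as the hand-cart arrives there on crossing 7 is 6 — never all 7.
So no plan with fewer than 9 crossings exists, and this one achieves 9:
1. Porter goes to the warehouse floor with the ether can and the reducing agent.
2. Porter goes back to the loading dock alone.
3. Porter goes to the warehouse floor with the oxidiser.
4. Porter goes back to the loading dock with the ether can.
5. Porter goes to the warehouse floor with the catalyst vial and the peroxide.
6. Porter goes back to the loading dock with the reducing agent.
7. Porter goes to the warehouse floor with the ammonia bottle and the solvent jar.
8. Porter goes back to the loading dock alone.
9. Porter goes to the warehouse floor with the ether can and the reducing agent.

9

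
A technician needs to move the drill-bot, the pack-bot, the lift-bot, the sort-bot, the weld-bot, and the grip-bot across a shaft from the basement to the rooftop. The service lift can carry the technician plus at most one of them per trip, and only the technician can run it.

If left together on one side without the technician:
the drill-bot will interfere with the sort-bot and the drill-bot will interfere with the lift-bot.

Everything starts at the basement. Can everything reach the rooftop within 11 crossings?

Counting alone: the technician can take at most 1 across per trip to the rooftop, so moving all 6 needs at least 6 loaded trips out, with a return between consecutive ones — at least 11 crossings.
The safety rule pushes this higher. Following every safe sequence of crossings, the most of the 6 that can be at the rooftop as the service lift arrives there on crossing 11 is 5 — never all 6.
So the move cannot be finished within 11 crossings. (The shortest complete plan takes 13:)
1. Technician goes to the rooftop with the drill-bot.  [the basement: the grip-bot, the lift-bot, the pack-bot, the sort-bot, the weld-bot | the rooftop: the drill-bot]
2. Technician goes back to the basement alone.  [the basement: the grip-bot, the lift-bot, the pack-bot, the sort-bot, the weld-bot | the rooftop: the drill-bot]
3. Technician goes to the rooftop with the pack-bot.  [the basement: the grip-bot, the lift-bot, the sort-bot, the weld-bot | the rooftop: the drill-bot, the pack-bot]
4. Technician goes back to the basement alone.  [the basement: the grip-bot, the lift-bot, the sort-bot, the weld-bot | the rooftop: the drill-bot, the pack-bot]
5. Technician goes to the rooftop with the lift-bot.  [the basement: the grip-bot, the sort-bot, the weld-bot | the rooftop: the drill-bot, the lift-bot, the pack-bot]
6. Technician goes back to the basement with the drill-bot.  [the basement: the drill-bot, the grip-bot, the sort-bot, the weld-bot | the rooftop: the lift-bot, the pack-bot]
7. Technician goes to the rooftop with the sort-bot.  [the basement: the drill-bot, the grip-bot, the weld-bot | the rooftop: the lift-bot, the pack-bot, the sort-bot]
8. Technician goes back to the basement alone.  [the basement: the drill-bot, the grip-bot, the weld-bot | the rooftop: the lift-bot, the pack-bot, the sort-bot]
9. Technician goes to the rooftop with the weld-bot.  [the basement: the drill-bot, the grip-bot | the rooftop: the lift-bot, the pack-bot, the sort-bot, the weld-bot]
10. Technician goes back to the basement alone.  [the basement: the drill-bot, the grip-bot | the rooftop: the lift-bot, the pack-bot, the sort-bot, the weld-bot]
11. Technician goes to the rooftop with the grip-bot.  [the basement: the drill-bot | the rooftop: the grip-bot, the lift-bot, the pack-bot, the sort-bot, the weld-bot]
12. Technician goes back to the basement alone.  [the basement: the drill-bot | the rooftop: the grip-bot, the lift-bot, the pack-bot, the sort-bot, the weld-bot]
13. Technician goes to the rooftop with the drill-bot.  [the basement: — | the rooftop: the drill-bot, the grip-bot, the lift-bot, the pack-bot, the sort-bot, the weld-bot]

No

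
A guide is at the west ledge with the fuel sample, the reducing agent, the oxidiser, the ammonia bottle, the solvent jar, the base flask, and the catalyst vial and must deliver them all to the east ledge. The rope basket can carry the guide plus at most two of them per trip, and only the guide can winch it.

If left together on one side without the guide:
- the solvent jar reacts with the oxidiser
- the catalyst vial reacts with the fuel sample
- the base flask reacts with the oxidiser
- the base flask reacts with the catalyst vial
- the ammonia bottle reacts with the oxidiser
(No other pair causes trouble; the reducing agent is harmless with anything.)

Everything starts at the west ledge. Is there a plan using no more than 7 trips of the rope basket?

No

Counting alone: the guide can take at most 2 across per trip to the east ledge, so moving all 7 needs at least 4 loaded trips out, with a return between consecutive ones — at least 7 crossings.
The safety rule pushes this higher. Following every safe sequence of crossings, the most of the 7 that can be at the east ledge as the rope basket arrives there on crossing 7 is 6 — never all 7.
So the move cannot be finished within 7 crossings. (The shortest complete plan takes 9:)
1. Guide goes to the east ledge with the catalyst vial and the oxidiser.
2. Guide goes back to the west ledge alone.
3. Guide goes to the east ledge with the fuel sample.
4. Guide goes back to the west ledge with the catalyst vial.
5. Guide goes to the east ledge with the base flask and the reducing agent.
6. Guide goes back to the west ledge with the oxidiser.
7. Guide goes to the east ledge with the ammonia bottle and the solvent jar.
8. Guide goes back to the west ledge alone.
9. Guide goes to the east ledge with the catalyst vial and the oxidiser.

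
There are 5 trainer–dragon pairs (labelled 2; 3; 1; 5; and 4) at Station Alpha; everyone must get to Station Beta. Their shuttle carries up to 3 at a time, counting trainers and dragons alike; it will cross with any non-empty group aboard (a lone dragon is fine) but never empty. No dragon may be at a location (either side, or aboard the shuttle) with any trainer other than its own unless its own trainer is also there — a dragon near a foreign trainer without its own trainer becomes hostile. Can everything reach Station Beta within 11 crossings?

Yes — this plan uses 11 crossings (≤ 11):
1. dragon 2 and trainer 2 cross → Station Beta.
2. trainer 2 crosses ← Station Alpha.
3. dragon 1, dragon 3, and dragon 5 cross → Station Beta.
4. dragon 2 crosses ← Station Alpha.
5. trainer 1, trainer 3, and trainer 5 cross → Station Beta.
6. dragon 3 and trainer 3 cross ← Station Alpha.
7. trainer 2, trainer 3, and trainer 4 cross → Station Beta.
8. dragon 1 crosses ← Station Alpha.
9. dragon 2 and dragon 3 cross → Station Beta.
10. dragon 2 crosses ← Station Alpha.
11. dragon 1, dragon 2, and dragon 4 cross → Station Beta.

Yes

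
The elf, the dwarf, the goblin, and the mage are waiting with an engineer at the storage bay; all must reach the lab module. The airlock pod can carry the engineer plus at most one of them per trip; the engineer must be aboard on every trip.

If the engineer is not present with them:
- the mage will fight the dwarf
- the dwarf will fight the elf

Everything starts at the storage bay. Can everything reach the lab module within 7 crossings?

Counting alone: the engineer can take at most 1 across per trip to the lab module, so moving all 4 needs at least 4 loaded trips out, with a return between consecutive ones — at least 7 crossings.
The safety rule pushes this higher. Following every safe sequence of crossings, the most of the 4 that can be at the lab module as the airlock pod arrives there on crossing 7 is 3 — never all 4.
So the move cannot be finished within 7 crossings. (The shortest complete plan takes 9:)
1. Engineer goes to the lab module with the dwarf.
2. Engineer goes back to the storage bay alone.
3. Engineer goes to the lab module with the elf.
4. Engineer goes back to the storage bay with the dwarf.
5. Engineer goes to the lab module with the mage.
6. Engineer goes back to the storage bay alone.
7. Engineer goes to the lab module with the goblin.
8. Engineer goes back to the storage bay alone.
9. Engineer goes to the lab module with the dwarf.

No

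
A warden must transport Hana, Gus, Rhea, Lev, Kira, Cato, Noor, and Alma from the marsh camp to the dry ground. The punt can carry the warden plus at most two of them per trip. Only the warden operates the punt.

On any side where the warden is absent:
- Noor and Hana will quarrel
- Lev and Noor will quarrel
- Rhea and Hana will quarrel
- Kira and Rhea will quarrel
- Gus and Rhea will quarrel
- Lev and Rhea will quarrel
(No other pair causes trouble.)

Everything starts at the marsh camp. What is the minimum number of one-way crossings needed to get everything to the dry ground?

9

Counting alone: the warden can take at most 2 across per trip to the dry ground, so moving all 8 needs at least 4 loaded trips out, with a return between consecutive ones — at least 7 crossings.
The safety rule pushes this higher. Following every safe sequence of crossings, the most of the 8 that can be at the dry ground as the punt arrives there on crossing 7 is 7 — never all 8.
So no plan with fewer than 9 crossings exists, and this one achieves 9:
1. Warden goes to the dry ground with Noor and Rhea.
2. Warden goes back to the marsh camp alone.
3. Warden goes to the dry ground with Gus and Hana.
4. Warden goes back to the marsh camp with Noor and Rhea.
5. Warden goes to the dry ground with Kira and Lev.
6. Warden goes back to the marsh camp alone.
7. Warden goes to the dry ground with Alma and Cato.
8. Warden goes back to the marsh camp alone.
9. Warden goes to the dry ground with Noor and Rhea.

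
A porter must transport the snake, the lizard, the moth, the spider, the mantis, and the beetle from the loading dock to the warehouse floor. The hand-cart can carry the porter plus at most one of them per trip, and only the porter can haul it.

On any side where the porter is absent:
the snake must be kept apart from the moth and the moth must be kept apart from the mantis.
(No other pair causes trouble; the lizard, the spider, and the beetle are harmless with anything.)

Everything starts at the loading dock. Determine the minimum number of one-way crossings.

Counting alone: the porter can take at most 1 across per trip to the warehouse floor, so moving all 6 needs at least 6 loaded trips out, with a return between consecutive ones — at least 11 crossings.
The safety rule pushes this higher. Following every safe sequence of crossings, the most of the 6 that can be at the warehouse floor as the hand-cart arrives there on crossing 11 is 5 — never all 6.
So no plan with fewer than 13 crossings exists, and this one achieves 13:
1. Porter goes to the warehouse floor with the moth.
2. Porter goes back to the loading dock alone.
3. Porter goes to the warehouse floor with the snake.
4. Porter goes back to the loading dock with the moth.
5. Porter goes to the warehouse floor with the mantis.
6. Porter goes back to the loading dock alone.
7. Porter goes to the warehouse floor with the lizard.
8. Porter goes back to the loading dock alone.
9. Porter goes to the warehouse floor with the spider.
10. Porter goes back to the loading dock alone.
11. Porter goes to the warehouse floor with the beetle.
12. Porter goes back to the loading dock alone.
13. Porter goes to the warehouse floor with the moth.

13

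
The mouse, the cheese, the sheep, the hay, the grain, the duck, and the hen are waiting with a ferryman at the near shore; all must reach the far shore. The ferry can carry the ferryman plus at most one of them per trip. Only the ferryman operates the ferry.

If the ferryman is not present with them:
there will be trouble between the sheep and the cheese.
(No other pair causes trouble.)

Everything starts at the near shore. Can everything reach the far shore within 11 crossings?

No

Counting alone: the ferryman can take at most 1 across per trip to the far shore, so moving all 7 needs at least 7 loaded trips out, with a return between consecutive ones — at least 13 crossings.
Since 11 < 13, 11 crossings cannot be enough. (The shortest complete plan in fact takes 13:)
1. Ferryman goes to the far shore with the cheese.  [the near shore: the duck, the grain, the hay, the hen, the mouse, the sheep | the far shore: the cheese]
2. Ferryman goes back to the near shore alone.  [the near shore: the duck, the grain, the hay, the hen, the mouse, the sheep | the far shore: the cheese]
3. Ferryman goes to the far shore with the mouse.  [the near shore: the duck, the grain, the hay, the hen, the sheep | the far shore: the cheese, the mouse]
4. Ferryman goes back to the near shore alone.  [the near shore: the duck, the grain, the hay, the hen, the sheep | the far shore: the cheese, the mouse]
5. Ferryman goes to the far shore with the hay.  [the near shore: the duck, the grain, the hen, the sheep | the far shore: the cheese, the hay, the mouse]
6. Ferryman goes back to the near shore alone.  [the near shore: the duck, the grain, the hen, the sheep | the far shore: the cheese, the hay, the mouse]
7. Ferryman goes to the far shore with the grain.  [the near shore: the duck, the hen, the sheep | the far shore: the cheese, the grain, the hay, the mouse]
8. Ferryman goes back to the near shore alone.  [the near shore: the duck, the hen, the sheep | the far shore: the cheese, the grain, the hay, the mouse]
9. Ferryman goes to the far shore with the duck.  [the near shore: the hen, the sheep | the far shore: the cheese, the duck, the grain, the hay, the mouse]
10. Ferryman goes back to the near shore alone.  [the near shore: the hen, the sheep | the far shore: the cheese, the duck, the grain, the hay, the mouse]
11. Ferryman goes to the far shore with the hen.  [the near shore: the sheep | the far shore: the cheese, the duck, the grain, the hay, the hen, the mouse]
12. Ferryman goes back to the near shore alone.  [the near shore: the sheep | the far shore: the cheese, the duck, the grain, the hay, the hen, the mouse]
13. Ferryman goes to the far shore with the sheep.  [the near shore: — | the far shore: the cheese, the duck, the grain, the hay, the hen, the mouse, the sheep]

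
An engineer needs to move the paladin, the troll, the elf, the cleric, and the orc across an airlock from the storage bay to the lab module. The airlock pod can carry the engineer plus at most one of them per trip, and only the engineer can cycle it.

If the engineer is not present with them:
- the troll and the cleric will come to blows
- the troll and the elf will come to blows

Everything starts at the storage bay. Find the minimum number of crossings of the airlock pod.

11

Counting alone: the engineer can take at most 1 across per trip to the lab module, so moving all 5 needs at least 5 loaded trips out, with a return between consecutive ones — at least 9 crossings.
The safety rule pushes this higher. Following every safe sequence of crossings, the most of the 5 that can be at the lab module as the airlock pod arrives there on crossing 9 is 4 — never all 5.
So no plan with fewer than 11 crossings exists, and this one achieves 11:
1. Engineer goes to the lab module with the troll.  [the storage bay: the cleric, the elf, the orc, the paladin | the lab module: the troll]
2. Engineer goes back to the storage bay alone.  [the storage bay: the cleric, the elf, the orc, the paladin | the lab module: the troll]
3. Engineer goes to the lab module with the paladin.  [the storage bay: the cleric, the elf, the orc | the lab module: the paladin, the troll]
4. Engineer goes back to the storage bay alone.  [the storage bay: the cleric, the elf, the orc | the lab module: the paladin, the troll]
5. Engineer goes to the lab module with the elf.  [the storage bay: the cleric, the orc | the lab module: the elf, the paladin, the troll]
6. Engineer goes back to the storage bay with the troll.  [the storage bay: the cleric, the orc, the troll | the lab module: the elf, the paladin]
7. Engineer goes to the lab module with the cleric.  [the storage bay: the orc, the troll | the lab module: the cleric, the elf, the paladin]
8. Engineer goes back to the storage bay alone.  [the storage bay: the orc, the troll | the lab module: the cleric, the elf, the paladin]
9. Engineer goes to the lab module with the orc.  [the storage bay: the troll | the lab module: the cleric, the elf, the orc, the paladin]
10. Engineer goes back to the storage bay alone.  [the storage bay: the troll | the lab module: the cleric, the elf, the orc, the paladin]
11. Engineer goes to the lab module with the troll.  [the storage bay: — | the lab module: the cleric, the elf, the orc, the paladin, the troll]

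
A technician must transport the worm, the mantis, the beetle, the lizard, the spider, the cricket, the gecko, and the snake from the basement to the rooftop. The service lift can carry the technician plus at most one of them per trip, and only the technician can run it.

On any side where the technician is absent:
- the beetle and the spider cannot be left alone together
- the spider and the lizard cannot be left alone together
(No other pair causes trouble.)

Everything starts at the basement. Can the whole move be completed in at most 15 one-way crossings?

Counting alone: the technician can take at most 1 across per trip to the rooftop, so moving all 8 needs at least 8 loaded trips out, with a return between consecutive ones — at least 15 crossings.
The safety rule pushes this higher. Following every safe sequence of crossings, the most of the 8 that can be at the rooftop as the service lift arrives there on crossing 15 is 7 — never all 8.
So the move cannot be finished within 15 crossings. (The shortest complete plan takes 17:)
1. Technician goes to the rooftop with the spider.
2. Technician goes back to the basement alone.
3. Technician goes to the rooftop with the worm.
4. Technician goes back to the basement alone.
5. Technician goes to the rooftop with the mantis.
6. Technician goes back to the basement alone.
7. Technician goes to the rooftop with the beetle.
8. Technician goes back to the basement with the spider.
9. Technician goes to the rooftop with the lizard.
10. Technician goes back to the basement alone.
11. Technician goes to the rooftop with the cricket.
12. Technician goes back to the basement alone.
13. Technician goes to the rooftop with the gecko.
14. Technician goes back to the basement alone.
15. Technician goes to the rooftop with the snake.
16. Technician goes back to the basement alone.
17. Technician goes to the rooftop with the spider.

No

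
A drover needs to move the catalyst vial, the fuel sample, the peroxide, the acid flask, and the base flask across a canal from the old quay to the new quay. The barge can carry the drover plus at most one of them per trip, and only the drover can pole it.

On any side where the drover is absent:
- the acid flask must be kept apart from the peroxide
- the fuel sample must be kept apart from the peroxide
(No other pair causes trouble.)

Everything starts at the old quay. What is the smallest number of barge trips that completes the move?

Counting alone: the drover can take at most 1 across per trip to the new quay, so moving all 5 needs at least 5 loaded trips out, with a return between consecutive ones — at least 9 crossings.
The safety rule pushes this higher. Following every safe sequence of crossings, the most of the 5 that can be at the new quay as the barge arrives there on crossing 9 is 4 — never all 5.
So no plan with fewer than 11 crossings exists, and this one achieves 11:
1. Drover goes to the new quay with the peroxide.
2. Drover goes back to the old quay alone.
3. Drover goes to the new quay with the catalyst vial.
4. Drover goes back to the old quay alone.
5. Drover goes to the new quay with the fuel sample.
6. Drover goes back to the old quay with the peroxide.
7. Drover goes to the new quay with the acid flask.
8. Drover goes back to the old quay alone.
9. Drover goes to the new quay with the base flask.
10. Drover goes back to the old quay alone.
11. Drover goes to the new quay with the peroxide.

11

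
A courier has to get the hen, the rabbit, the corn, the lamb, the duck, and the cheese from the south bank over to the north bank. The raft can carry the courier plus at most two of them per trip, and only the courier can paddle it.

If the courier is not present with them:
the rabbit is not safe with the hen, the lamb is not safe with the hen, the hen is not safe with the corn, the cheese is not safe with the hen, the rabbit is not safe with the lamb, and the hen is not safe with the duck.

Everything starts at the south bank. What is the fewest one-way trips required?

9

Counting alone: the courier can take at most 2 across per trip to the north bank, so moving all 6 needs at least 3 loaded trips out, with a return between consecutive ones — at least 5 crossings.
The safety rule pushes this higher. Following every safe sequence of crossings, the most of the 6 that can be at the north bank as the raft arrives there on crossings 5, 7 is 4, 5 respectively — never all 6.
So no plan with fewer than 9 crossings exists, and this one achieves 9:
1. Courier goes to the north bank with the hen and the rabbit.  [the south bank: the cheese, the corn, the duck, the lamb | the north bank: the hen, the rabbit]
2. Courier goes back to the south bank with the hen.  [the south bank: the cheese, the corn, the duck, the hen, the lamb | the north bank: the rabbit]
3. Courier goes to the north bank with the corn and the hen.  [the south bank: the cheese, the duck, the lamb | the north bank: the corn, the hen, the rabbit]
4. Courier goes back to the south bank with the hen.  [the south bank: the cheese, the duck, the hen, the lamb | the north bank: the corn, the rabbit]
5. Courier goes to the north bank with the duck and the hen.  [the south bank: the cheese, the lamb | the north bank: the corn, the duck, the hen, the rabbit]
6. Courier goes back to the south bank with the hen.  [the south bank: the cheese, the hen, the lamb | the north bank: the corn, the duck, the rabbit]
7. Courier goes to the north bank with the cheese and the hen.  [the south bank: the lamb | the north bank: the cheese, the corn, the duck, the hen, the rabbit]
8. Courier goes back to the south bank with the hen.  [the south bank: the hen, the lamb | the north bank: the cheese, the corn, the duck, the rabbit]
9. Courier goes to the north bank with the hen and the lamb.  [the south bank: — | the north bank: the cheese, the corn, the duck, the hen, the lamb, the rabbit]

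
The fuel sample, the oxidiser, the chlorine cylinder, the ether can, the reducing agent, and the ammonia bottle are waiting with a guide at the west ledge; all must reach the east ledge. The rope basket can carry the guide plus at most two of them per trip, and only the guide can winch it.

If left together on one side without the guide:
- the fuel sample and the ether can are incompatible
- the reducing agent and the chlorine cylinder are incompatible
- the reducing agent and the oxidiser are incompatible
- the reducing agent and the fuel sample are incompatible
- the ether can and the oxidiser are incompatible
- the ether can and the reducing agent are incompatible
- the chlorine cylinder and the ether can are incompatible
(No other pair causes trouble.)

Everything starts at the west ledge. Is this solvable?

No

Following every safe sequence of crossings from the start, the most of the 6 that can be at the east ledge as the rope basket arrives there on crossings 1, 3, 5 is 2, 3, 4 respectively; the best ever achieved is 4 of 6.
From crossing 7 on, no configuration arises that was not already reachable earlier: only 20 distinct safe configurations (who is on which side, and where the rope basket is) can ever be reached, none of them has everyone across, and every continuation just revisits them. So no valid plan exists.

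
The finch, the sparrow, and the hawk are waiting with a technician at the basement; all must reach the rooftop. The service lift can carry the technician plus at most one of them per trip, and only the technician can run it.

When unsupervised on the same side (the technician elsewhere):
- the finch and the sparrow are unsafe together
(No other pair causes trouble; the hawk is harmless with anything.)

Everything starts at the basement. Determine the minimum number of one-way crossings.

5

Counting alone: the technician can take at most 1 across per trip to the rooftop, so moving all 3 needs at least 3 loaded trips out, with a return between consecutive ones — at least 5 crossings.
The plan below uses exactly 5 crossings, so it is optimal:
1. Technician goes to the rooftop with the finch.  [the basement: the hawk, the sparrow | the rooftop: the finch]
2. Technician goes back to the basement alone.  [the basement: the hawk, the sparrow | the rooftop: the finch]
3. Technician goes to the rooftop with the hawk.  [the basement: the sparrow | the rooftop: the finch, the hawk]
4. Technician goes back to the basement alone.  [the basement: the sparrow | the rooftop: the finch, the hawk]
5. Technician goes to the rooftop with the sparrow.  [the basement: — | the rooftop: the finch, the hawk, the sparrow]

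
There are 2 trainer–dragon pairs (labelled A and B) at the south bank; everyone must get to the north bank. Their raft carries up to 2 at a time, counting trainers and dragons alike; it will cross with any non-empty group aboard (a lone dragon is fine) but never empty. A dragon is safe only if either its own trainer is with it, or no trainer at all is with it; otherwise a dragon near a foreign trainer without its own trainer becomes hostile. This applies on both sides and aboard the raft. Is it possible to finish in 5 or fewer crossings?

Yes — this plan uses 5 crossings (≤ 5):
1. dragon A and trainer A cross → the north bank.
2. trainer A crosses ← the south bank.
3. trainer A and trainer B cross → the north bank.
4. trainer B crosses ← the south bank.
5. dragon B and trainer B cross → the north bank.

Yes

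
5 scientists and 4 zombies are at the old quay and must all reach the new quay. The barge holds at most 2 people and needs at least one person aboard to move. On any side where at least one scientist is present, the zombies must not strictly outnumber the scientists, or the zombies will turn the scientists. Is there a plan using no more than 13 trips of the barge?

No

Counting alone: each trip to the new quay takes at most 2 across and each return brings at least 1 back, so after t trips out (and t−1 returns) at most 2t − (t−1) of the 9 are across; that first reaches 9 at t = 8, so at least 15 crossings are needed.
Since 13 < 15, 13 crossings cannot be enough. (The shortest complete plan in fact takes 15:)
1. 2 zombies → the new quay.  (the old quay: 5S 2Z; the new quay: 0S 2Z)
2. 1 zombie ← the old quay.  (the old quay: 5S 3Z; the new quay: 0S 1Z)
3. 2 zombies → the new quay.  (the old quay: 5S 1Z; the new quay: 0S 3Z)
4. 1 zombie ← the old quay.  (the old quay: 5S 2Z; the new quay: 0S 2Z)
5. 2 scientists → the new quay.  (the old quay: 3S 2Z; the new quay: 2S 2Z)
6. 1 zombie ← the old quay.  (the old quay: 3S 3Z; the new quay: 2S 1Z)
7. 1 scientist and 1 zombie → the new quay.  (the old quay: 2S 2Z; the new quay: 3S 2Z)
8. 1 scientist ← the old quay.  (the old quay: 3S 2Z; the new quay: 2S 2Z)
9. 1 scientist and 1 zombie → the new quay.  (the old quay: 2S 1Z; the new quay: 3S 3Z)
10. 1 zombie ← the old quay.  (the old quay: 2S 2Z; the new quay: 3S 2Z)
11. 1 scientist and 1 zombie → the new quay.  (the old quay: 1S 1Z; the new quay: 4S 3Z)
12. 1 scientist ← the old quay.  (the old quay: 2S 1Z; the new quay: 3S 3Z)
13. 1 scientist and 1 zombie → the new quay.  (the old quay: 1S 0Z; the new quay: 4S 4Z)
14. 1 zombie ← the old quay.  (the old quay: 1S 1Z; the new quay: 4S 3Z)
15. 1 scientist and 1 zombie → the new quay.  (the old quay: 0S 0Z; the new quay: 5S 4Z)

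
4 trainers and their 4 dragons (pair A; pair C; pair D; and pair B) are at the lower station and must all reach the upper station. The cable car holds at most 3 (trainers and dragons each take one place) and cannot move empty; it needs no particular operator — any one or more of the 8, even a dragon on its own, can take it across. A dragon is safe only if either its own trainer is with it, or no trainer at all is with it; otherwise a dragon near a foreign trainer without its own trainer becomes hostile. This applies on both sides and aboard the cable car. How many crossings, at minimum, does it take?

Counting alone: each trip to the upper station takes at most 3 across and each return brings at least 1 back, so after t trips out (and t−1 returns) at most 3t − (t−1) of the 8 are across; that first reaches 8 at t = 4, so at least 7 crossings are needed.
The safety rule pushes this higher. Following every safe sequence of crossings, the most of the 8 that can be at the upper station as the cable car arrives there on crossing 7 is 7 — never all 8.
So no plan with fewer than 9 crossings exists, and this one achieves 9:
1. dragon A and trainer A cross → the upper station.
2. trainer A crosses ← the lower station.
3. dragon C, trainer A, and trainer C cross → the upper station.
4. dragon A and trainer A cross ← the lower station.
5. trainer A, trainer B, and trainer D cross → the upper station.
6. dragon C crosses ← the lower station.
7. dragon A and dragon C cross → the upper station.
8. dragon A crosses ← the lower station.
9. dragon A, dragon B, and dragon D cross → the upper station.

9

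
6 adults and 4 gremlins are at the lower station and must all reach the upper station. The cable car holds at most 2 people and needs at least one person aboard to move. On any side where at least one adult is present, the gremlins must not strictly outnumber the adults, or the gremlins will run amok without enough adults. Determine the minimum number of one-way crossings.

17

Counting alone: each trip to the upper station takes at most 2 across and each return brings at least 1 back, so after t trips out (and t−1 returns) at most 2t − (t−1) of the 10 are across; that first reaches 10 at t = 9, so at least 17 crossings are needed.
The plan below uses exactly 17 crossings, so it is optimal:
1. 2 gremlins → the upper station.  (the lower station: 6A 2G; the upper station: 0A 2G)
2. 1 gremlin ← the lower station.  (the lower station: 6A 3G; the upper station: 0A 1G)
3. 2 gremlins → the upper station.  (the lower station: 6A 1G; the upper station: 0A 3G)
4. 1 gremlin ← the lower station.  (the lower station: 6A 2G; the upper station: 0A 2G)
5. 2 adults → the upper station.  (the lower station: 4A 2G; the upper station: 2A 2G)
6. 1 gremlin ← the lower station.  (the lower station: 4A 3G; the upper station: 2A 1G)
7. 1 adult and 1 gremlin → the upper station.  (the lower station: 3A 2G; the upper station: 3A 2G)
8. 1 gremlin ← the lower station.  (the lower station: 3A 3G; the upper station: 3A 1G)
9. 2 gremlins → the upper station.  (the lower station: 3A 1G; the upper station: 3A 3G)
10. 1 gremlin ← the lower station.  (the lower station: 3A 2G; the upper station: 3A 2G)
11. 1 adult and 1 gremlin → the upper station.  (the lower station: 2A 1G; the upper station: 4A 3G)
12. 1 gremlin ← the lower station.  (the lower station: 2A 2G; the upper station: 4A 2G)
13. 2 gremlins → the upper station.  (the lower station: 2A 0G; the upper station: 4A 4G)
14. 1 gremlin ← the lower station.  (the lower station: 2A 1G; the upper station: 4A 3G)
15. 1 adult and 1 gremlin → the upper station.  (the lower station: 1A 0G; the upper station: 5A 4G)
16. 1 gremlin ← the lower station.  (the lower station: 1A 1G; the upper station: 5A 3G)
17. 1 adult and 1 gremlin → the upper station.  (the lower station: 0A 0G; the upper station: 6A 4G)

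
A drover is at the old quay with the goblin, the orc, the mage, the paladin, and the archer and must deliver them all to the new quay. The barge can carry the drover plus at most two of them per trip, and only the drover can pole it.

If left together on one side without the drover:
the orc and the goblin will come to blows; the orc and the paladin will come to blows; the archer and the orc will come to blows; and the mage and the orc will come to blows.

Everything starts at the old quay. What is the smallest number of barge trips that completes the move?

Counting alone: the drover can take at most 2 across per trip to the new quay, so moving all 5 needs at least 3 loaded trips out, with a return between consecutive ones — at least 5 crossings.
The safety rule pushes this higher. Following every safe sequence of crossings, the most of the 5 that can be at the new quay as the barge arrives there on crossing 5 is 4 — never all 5.
So no plan with fewer than 7 crossings exists, and this one achieves 7:
1. Drover goes to the new quay with the orc.
2. Drover goes back to the old quay alone.
3. Drover goes to the new quay with the goblin and the mage.
4. Drover goes back to the old quay with the orc.
5. Drover goes to the new quay with the orc and the paladin.
6. Drover goes back to the old quay with the orc.
7. Drover goes to the new quay with the archer and the orc.

7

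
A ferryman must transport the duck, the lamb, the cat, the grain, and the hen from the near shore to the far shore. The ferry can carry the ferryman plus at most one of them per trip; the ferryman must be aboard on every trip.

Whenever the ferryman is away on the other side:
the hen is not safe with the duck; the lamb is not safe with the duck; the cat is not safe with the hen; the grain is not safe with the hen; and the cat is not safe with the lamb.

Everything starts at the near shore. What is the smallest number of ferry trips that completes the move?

Whatever the first load, the items left behind include a forbidden pair without the ferryman. No opening move is safe, so no plan exists.

impossible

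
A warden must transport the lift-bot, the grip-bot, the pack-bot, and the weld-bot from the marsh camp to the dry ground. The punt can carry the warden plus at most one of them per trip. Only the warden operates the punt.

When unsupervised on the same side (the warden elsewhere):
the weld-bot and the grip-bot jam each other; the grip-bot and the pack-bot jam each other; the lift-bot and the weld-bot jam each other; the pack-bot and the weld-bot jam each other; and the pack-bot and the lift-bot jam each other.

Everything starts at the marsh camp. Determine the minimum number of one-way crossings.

impossible

Whatever the first load, the items left behind include a forbidden pair without the warden. No opening move is safe, so no plan exists.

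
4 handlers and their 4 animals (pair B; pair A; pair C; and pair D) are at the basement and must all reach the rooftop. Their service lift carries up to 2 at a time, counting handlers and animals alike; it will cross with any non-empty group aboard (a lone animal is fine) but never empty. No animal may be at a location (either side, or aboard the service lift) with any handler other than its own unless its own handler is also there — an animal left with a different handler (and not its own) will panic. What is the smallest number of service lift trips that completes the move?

Following every safe sequence of crossings from the start, the most of the 8 that can be at the rooftop as the service lift arrives there on crossings 1, 3, 5 is 2, 3, 4 respectively; the best ever achieved is 4 of 8.
From crossing 7 on, no configuration arises that was not already reachable earlier: only 44 distinct safe configurations (who is on which side, and where the service lift is) can ever be reached, none of them has everyone across, and every continuation just revisits them. So no valid plan exists.

impossible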